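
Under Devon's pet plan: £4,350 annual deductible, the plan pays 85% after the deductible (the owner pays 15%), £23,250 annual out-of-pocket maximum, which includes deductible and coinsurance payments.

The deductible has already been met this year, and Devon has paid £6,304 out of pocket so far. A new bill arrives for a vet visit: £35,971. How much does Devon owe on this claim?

The deductible is already satisfied, so the full bill goes to coinsurance.
15% of £35,971 = £5,395.65 falls to the owner.
Cumulative spending £6,304 + £5,395.65 = £11,699.65 stays under the £23,250 maximum.

£5,395.65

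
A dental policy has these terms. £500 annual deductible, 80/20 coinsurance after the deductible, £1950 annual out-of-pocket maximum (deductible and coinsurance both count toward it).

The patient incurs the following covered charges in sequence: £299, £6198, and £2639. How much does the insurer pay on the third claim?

£2388.40

Bill 1, £299: all of it applies to the deductible. Patient pays £299; OOP now £299. Plan pays £299 − £299 = £0.
Bill 2, £6198: deductible takes £201, £5997 remains; patient's 20% is £1199.40. Patient pays £1400.40; OOP now £1699.40. Insurer: £6198 − £1400.40 = £4797.60.
Bill 3, £2639: 20% coinsurance on £2639 = £527.80. OOP would hit £2227.20 > £1950, so the cap limits the patient to £1950 − £1699.40 = £250.60. Insurer: £2639 − £250.60 = £2388.40.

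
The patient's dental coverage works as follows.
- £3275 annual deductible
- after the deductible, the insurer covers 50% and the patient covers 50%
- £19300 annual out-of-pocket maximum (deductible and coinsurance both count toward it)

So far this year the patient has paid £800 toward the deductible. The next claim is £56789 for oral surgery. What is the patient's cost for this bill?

£18500

Remaining deductible: £3275 − £800 = £2475.
The remaining £54314 (= £56789 − £2475) moves to coinsurance.
Coinsurance: £54314 × 50% = £27157.
So the patient owes £2475 + £27157 = £29632 before any cap.
Adding £29632 to the £800 already spent would give £30432, which exceeds the £19300 cap; the patient pays just £19300 − £800 = £18500.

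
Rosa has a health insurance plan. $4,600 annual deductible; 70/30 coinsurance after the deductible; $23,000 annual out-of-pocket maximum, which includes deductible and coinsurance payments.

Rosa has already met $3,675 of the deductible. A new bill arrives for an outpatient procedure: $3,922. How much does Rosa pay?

$3,675 of the $4,600 deductible is already met, leaving $925.
After the $925 deductible portion, $3,922 − $925 = $2,997 is subject to coinsurance.
Patient's 30% share of $2,997 is $899.10.
Patient responsibility before any cap: $925 + $899.10 = $1,824.10.
Total out-of-pocket so far would be $3,675 + $1,824.10 = $5,499.10, below the $23,000 cap — no reduction.

$1,824.10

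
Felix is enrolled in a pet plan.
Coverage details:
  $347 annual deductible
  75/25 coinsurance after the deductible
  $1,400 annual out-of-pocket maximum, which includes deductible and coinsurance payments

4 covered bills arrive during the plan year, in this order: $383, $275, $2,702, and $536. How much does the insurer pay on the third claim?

$2,026.50

Bill 1, $383: $347 to deductible, leaving $36; owner's 25% is $9. Owner pays $356; OOP now $356. Insurer: $383 − $356 = $27.
Bill 2, $275: deductible met; 25% of $275 = $68.75. Owner owes $68.75 (running OOP $424.75). Insurer: $275 − $68.75 = $206.25.
Bill 3, $2,702: deductible already satisfied, so owner's share is 25% × $2,702 = $675.50. Owner pays $675.50; OOP now $1,100.25. Insurer: $2,702 − $675.50 = $2,026.50.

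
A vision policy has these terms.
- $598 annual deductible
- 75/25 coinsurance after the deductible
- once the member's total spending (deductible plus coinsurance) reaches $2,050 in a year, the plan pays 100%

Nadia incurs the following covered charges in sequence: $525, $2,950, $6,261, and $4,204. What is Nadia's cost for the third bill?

Claim 1 — $525: entire amount goes to the deductible. Cost to member: $525. OOP to date $525.
Claim 2 — $2,950: deductible takes $73, $2,877 remains; 25% of $2,877 = $719.25. Member owes $792.25 (running OOP $1,317.25).
Claim 3 — $6,261: deductible already satisfied, so member's share is 25% × $6,261 = $1,565.25. OOP would hit $2,882.50 > $2,050, so the cap limits the member to $2,050 − $1,317.25 = $732.75.

$732.75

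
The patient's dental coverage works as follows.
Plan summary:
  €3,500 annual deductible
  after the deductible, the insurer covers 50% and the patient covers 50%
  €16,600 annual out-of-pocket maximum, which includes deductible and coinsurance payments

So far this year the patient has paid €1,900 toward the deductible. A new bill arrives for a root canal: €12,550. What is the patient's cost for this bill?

€7,075

Remaining deductible: €3,500 − €1,900 = €1,600.
The remaining €10,950 (= €12,550 − €1,600) moves to coinsurance.
50% of €10,950 = €5,475 falls to the patient.
That puts the patient's cost at €1,600 + €5,475 = €7,075 before any cap.
Cumulative spending €1,900 + €7,075 = €8,975 stays under the €16,600 maximum.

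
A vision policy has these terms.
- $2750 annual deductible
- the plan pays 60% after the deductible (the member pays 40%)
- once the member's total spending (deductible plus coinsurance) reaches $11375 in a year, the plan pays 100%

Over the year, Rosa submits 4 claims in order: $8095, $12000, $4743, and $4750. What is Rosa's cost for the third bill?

Bill 1, $8095: deductible takes $2750, $5345 remains; coinsurance $5345 × 40% = $2138. Cost to member: $4888. OOP to date $4888.
Bill 2, $12000: deductible already satisfied, so member's share is 40% × $12000 = $4800. Member owes $4800 (running OOP $9688).
Bill 3, $4743: 40% coinsurance on $4743 = $1897.20. OOP would hit $11585.20 > $11375, so the cap limits the member to $11375 − $9688 = $1687.

$1687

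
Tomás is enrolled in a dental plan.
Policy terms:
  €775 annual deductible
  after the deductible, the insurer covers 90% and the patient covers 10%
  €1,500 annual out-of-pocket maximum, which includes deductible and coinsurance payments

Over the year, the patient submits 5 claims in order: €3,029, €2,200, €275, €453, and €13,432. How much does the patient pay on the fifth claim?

€206.80

Bill 1, €3,029: €775 to deductible, leaving €2,254; 10% of €2,254 = €225.40. Patient owes €1,000.40 (running OOP €1,000.40).
Bill 2, €2,200: 10% coinsurance on €2,200 = €220. Patient pays €220; OOP now €1,220.40.
Bill 3, €275: 10% coinsurance on €275 = €27.50. Cost to patient: €27.50. OOP to date €1,247.90.
Bill 4, €453: deductible already satisfied, so patient's share is 10% × €453 = €45.30. Cost to patient: €45.30. OOP to date €1,293.20.
Bill 5, €13,432: deductible met; 10% of €13,432 = €1,343.20. OOP would hit €2,636.40 > €1,500, so the cap limits the patient to €1,500 − €1,293.20 = €206.80.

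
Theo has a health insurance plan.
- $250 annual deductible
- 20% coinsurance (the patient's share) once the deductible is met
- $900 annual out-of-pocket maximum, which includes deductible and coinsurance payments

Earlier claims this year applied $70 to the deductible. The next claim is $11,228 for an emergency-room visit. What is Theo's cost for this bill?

$830

Remaining deductible: $250 − $70 = $180.
That leaves $11,228 − $180 = $11,048 for coinsurance.
Patient's 20% share of $11,048 is $2,209.60.
So the patient owes $180 + $2,209.60 = $2,389.60 before any cap.
That would bring total out-of-pocket to $2,459.60, past the $900 cap. The patient is capped at $900 − $70 = $830 on this claim.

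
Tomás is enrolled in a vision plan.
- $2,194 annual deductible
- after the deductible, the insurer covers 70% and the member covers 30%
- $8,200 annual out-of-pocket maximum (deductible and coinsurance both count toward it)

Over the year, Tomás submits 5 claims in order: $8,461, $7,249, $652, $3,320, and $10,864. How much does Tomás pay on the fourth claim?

#1 ($8,461): $2,194 to deductible, leaving $6,267; 30% of $6,267 = $1,880.10. Member owes $4,074.10 (running OOP $4,074.10).
#2 ($7,249): deductible met; 30% of $7,249 = $2,174.70. Member owes $2,174.70 (running OOP $6,248.80).
#3 ($652): 30% coinsurance on $652 = $195.60. Member pays $195.60; OOP now $6,444.40.
#4 ($3,320): deductible met; 30% of $3,320 = $996. Cost to member: $996. OOP to date $7,440.40.

$996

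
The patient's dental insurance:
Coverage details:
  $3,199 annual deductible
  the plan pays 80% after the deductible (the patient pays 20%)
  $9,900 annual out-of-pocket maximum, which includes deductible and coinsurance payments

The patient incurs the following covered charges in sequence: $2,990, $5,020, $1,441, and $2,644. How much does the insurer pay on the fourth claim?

$2,115.20

Bill 1, $2,990: entire amount goes to the deductible. Patient pays $2,990; OOP now $2,990. Insurer: $2,990 − $2,990 = $0.
Bill 2, $5,020: $209 finishes the deductible; $4,811 goes to coinsurance; 20% of $4,811 = $962.20. Patient owes $1,171.20 (running OOP $4,161.20). Plan pays $5,020 − $1,171.20 = $3,848.80.
Bill 3, $1,441: deductible already satisfied, so patient's share is 20% × $1,441 = $288.20. Cost to patient: $288.20. OOP to date $4,449.40. Plan pays $1,441 − $288.20 = $1,152.80.
Bill 4, $2,644: deductible already satisfied, so patient's share is 20% × $2,644 = $528.80. Patient owes $528.80 (running OOP $4,978.20). Insurer: $2,644 − $528.80 = $2,115.20.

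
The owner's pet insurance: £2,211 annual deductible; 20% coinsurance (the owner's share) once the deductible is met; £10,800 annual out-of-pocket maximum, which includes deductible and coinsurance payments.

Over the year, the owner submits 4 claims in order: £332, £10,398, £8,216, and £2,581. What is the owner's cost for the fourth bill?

£516.20

Bill 1, £332: entire amount goes to the deductible. Cost to owner: £332. OOP to date £332.
Bill 2, £10,398: £1,879 finishes the deductible; £8,519 goes to coinsurance; coinsurance £8,519 × 20% = £1,703.80. Owner pays £3,582.80; OOP now £3,914.80.
Bill 3, £8,216: deductible already satisfied, so owner's share is 20% × £8,216 = £1,643.20. Cost to owner: £1,643.20. OOP to date £5,558.
Bill 4, £2,581: deductible already satisfied, so owner's share is 20% × £2,581 = £516.20. Owner pays £516.20; OOP now £6,074.20.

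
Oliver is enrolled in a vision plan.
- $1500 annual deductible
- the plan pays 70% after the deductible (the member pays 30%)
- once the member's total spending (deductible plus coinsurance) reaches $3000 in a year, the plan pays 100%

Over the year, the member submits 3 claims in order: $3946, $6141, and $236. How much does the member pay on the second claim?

$766.20

#1 ($3946): $1500 finishes the deductible; $2446 goes to coinsurance; member's 30% is $733.80. Cost to member: $2233.80. OOP to date $2233.80.
#2 ($6141): deductible met; 30% of $6141 = $1842.30. OOP would hit $4076.10 > $3000, so the cap limits the member to $3000 − $2233.80 = $766.20.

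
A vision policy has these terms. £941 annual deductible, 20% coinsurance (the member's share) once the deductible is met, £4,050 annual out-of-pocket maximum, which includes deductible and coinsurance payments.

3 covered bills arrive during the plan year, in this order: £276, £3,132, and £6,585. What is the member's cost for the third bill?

Bill 1, £276: fully absorbed by the deductible. Cost to member: £276. OOP to date £276.
Bill 2, £3,132: £665 finishes the deductible; £2,467 goes to coinsurance; 20% of £2,467 = £493.40. Member pays £1,158.40; OOP now £1,434.40.
Bill 3, £6,585: deductible met; 20% of £6,585 = £1,317. Cost to member: £1,317. OOP to date £2,751.40.

£1,317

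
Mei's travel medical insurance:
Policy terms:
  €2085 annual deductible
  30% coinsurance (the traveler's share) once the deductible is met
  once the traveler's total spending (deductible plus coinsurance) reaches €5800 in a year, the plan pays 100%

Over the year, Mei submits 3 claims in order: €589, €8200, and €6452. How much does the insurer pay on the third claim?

€4748.20

Claim 1 — €589: fully absorbed by the deductible. Traveler owes €589 (running OOP €589). Insurer: €589 − €589 = €0.
Claim 2 — €8200: €1496 finishes the deductible; €6704 goes to coinsurance; traveler's 30% is €2011.20. Traveler owes €3507.20 (running OOP €4096.20). Plan pays €8200 − €3507.20 = €4692.80.
Claim 3 — €6452: deductible already satisfied, so traveler's share is 30% × €6452 = €1935.60. Adding that to €4096.20 gives €6031.80, past the €5800 cap; traveler pays only €5800 − €4096.20 = €1703.80. Plan pays €6452 − €1703.80 = €4748.20.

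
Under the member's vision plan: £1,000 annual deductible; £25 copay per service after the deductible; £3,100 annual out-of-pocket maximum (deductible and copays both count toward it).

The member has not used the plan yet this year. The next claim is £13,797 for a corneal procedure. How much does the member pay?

Nothing has been paid toward the £1,000 deductible, so the first £1,000 of this charge is applied there.
After the £1,000 deductible portion, £13,797 − £1,000 = £12,797 is subject to the copay.
Copay on this service: £25.
Member responsibility before any cap: £1,000 + £25 = £1,025.
Total out-of-pocket so far would be £0 + £1,025 = £1,025, below the £3,100 cap — no reduction.

£1,025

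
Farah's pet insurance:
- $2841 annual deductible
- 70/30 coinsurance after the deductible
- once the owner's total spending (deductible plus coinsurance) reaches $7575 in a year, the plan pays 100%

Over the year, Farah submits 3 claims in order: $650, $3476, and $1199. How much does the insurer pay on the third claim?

$839.30

#1 ($650): entire amount goes to the deductible. Owner pays $650; OOP now $650. Plan pays $650 − $650 = $0.
#2 ($3476): deductible takes $2191, $1285 remains; owner's 30% is $385.50. Owner owes $2576.50 (running OOP $3226.50). Plan pays $3476 − $2576.50 = $899.50.
#3 ($1199): deductible already satisfied, so owner's share is 30% × $1199 = $359.70. Owner pays $359.70; OOP now $3586.20. Insurer: $1199 − $359.70 = $839.30.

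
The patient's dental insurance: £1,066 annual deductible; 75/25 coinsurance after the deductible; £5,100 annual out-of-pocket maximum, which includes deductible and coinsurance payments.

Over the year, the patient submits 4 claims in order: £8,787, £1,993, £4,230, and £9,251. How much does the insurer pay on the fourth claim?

£8,703

#1 (£8,787): £1,066 to deductible, leaving £7,721; patient's 25% is £1,930.25. Patient pays £2,996.25; OOP now £2,996.25. Plan pays £8,787 − £2,996.25 = £5,790.75.
#2 (£1,993): deductible met; 25% of £1,993 = £498.25. Cost to patient: £498.25. OOP to date £3,494.50. Plan pays £1,993 − £498.25 = £1,494.75.
#3 (£4,230): deductible already satisfied, so patient's share is 25% × £4,230 = £1,057.50. Patient pays £1,057.50; OOP now £4,552. Plan pays £4,230 − £1,057.50 = £3,172.50.
#4 (£9,251): deductible met; 25% of £9,251 = £2,312.75. OOP would hit £6,864.75 > £5,100, so the cap limits the patient to £5,100 − £4,552 = £548. Plan pays £9,251 − £548 = £8,703.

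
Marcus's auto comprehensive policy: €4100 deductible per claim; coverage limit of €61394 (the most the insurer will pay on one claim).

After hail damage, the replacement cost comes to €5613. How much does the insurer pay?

Subtract the deductible: €5613 − €4100 = €1513.
€1513 ≤ €61394, so the limit doesn't bind; insurer pays €1513.

€1513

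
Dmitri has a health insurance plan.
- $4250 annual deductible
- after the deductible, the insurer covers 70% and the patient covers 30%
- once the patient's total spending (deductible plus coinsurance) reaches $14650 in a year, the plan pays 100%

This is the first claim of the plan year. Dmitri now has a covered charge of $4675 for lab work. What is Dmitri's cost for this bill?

Nothing has been paid toward the $4250 deductible, so the first $4250 of this charge is applied there.
After the $4250 deductible portion, $4675 − $4250 = $425 is subject to coinsurance.
Coinsurance: $425 × 30% = $127.50.
So the patient owes $4250 + $127.50 = $4377.50 before any cap.
Year-to-date out-of-pocket becomes $0 + $4377.50 = $4377.50, still under the $14650 maximum, so no cap applies.

$4377.50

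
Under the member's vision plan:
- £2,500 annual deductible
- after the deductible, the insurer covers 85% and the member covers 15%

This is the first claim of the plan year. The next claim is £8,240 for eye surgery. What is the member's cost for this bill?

The full £2,500 deductible is still open; £2,500 of this bill applies to it.
The remaining £5,740 (= £8,240 − £2,500) moves to coinsurance.
Coinsurance: £5,740 × 15% = £861.
That puts the member's cost at £2,500 + £861 = £3,361.

£3,361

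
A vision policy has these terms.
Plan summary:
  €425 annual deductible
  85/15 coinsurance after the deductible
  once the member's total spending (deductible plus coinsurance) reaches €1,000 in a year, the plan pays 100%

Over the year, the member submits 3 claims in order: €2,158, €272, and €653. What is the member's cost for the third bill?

€97.95

Claim 1 — €2,158: €425 finishes the deductible; €1,733 goes to coinsurance; coinsurance €1,733 × 15% = €259.95. Member pays €684.95; OOP now €684.95.
Claim 2 — €272: 15% coinsurance on €272 = €40.80. Member pays €40.80; OOP now €725.75.
Claim 3 — €653: deductible met; 15% of €653 = €97.95. Member owes €97.95 (running OOP €823.70).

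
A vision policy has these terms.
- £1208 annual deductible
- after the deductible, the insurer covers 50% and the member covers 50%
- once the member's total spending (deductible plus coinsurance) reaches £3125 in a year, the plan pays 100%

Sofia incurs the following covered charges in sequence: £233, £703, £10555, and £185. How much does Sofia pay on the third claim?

Bill 1, £233: all of it applies to the deductible. Member owes £233 (running OOP £233).
Bill 2, £703: entire amount goes to the deductible. Member owes £703 (running OOP £936).
Bill 3, £10555: £272 finishes the deductible; £10283 goes to coinsurance; coinsurance £10283 × 50% = £5141.50. Deductible plus coinsurance: £272 + £5141.50 = £5413.50. OOP would hit £6349.50 > £3125, so the cap limits the member to £3125 − £936 = £2189.

£2189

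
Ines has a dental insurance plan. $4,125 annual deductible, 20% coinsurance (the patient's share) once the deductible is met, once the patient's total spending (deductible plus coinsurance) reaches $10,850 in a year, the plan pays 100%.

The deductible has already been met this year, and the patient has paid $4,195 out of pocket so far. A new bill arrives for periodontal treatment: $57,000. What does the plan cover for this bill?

$50,345

With the deductible met, the entire $57,000 is subject to coinsurance.
Coinsurance: $57,000 × 20% = $11,400.
That would bring total out-of-pocket to $15,595, past the $10,850 cap. The patient is capped at $10,850 − $4,195 = $6,655 on this claim.
The insurer covers the remainder: $57,000 − $6,655 = $50,345.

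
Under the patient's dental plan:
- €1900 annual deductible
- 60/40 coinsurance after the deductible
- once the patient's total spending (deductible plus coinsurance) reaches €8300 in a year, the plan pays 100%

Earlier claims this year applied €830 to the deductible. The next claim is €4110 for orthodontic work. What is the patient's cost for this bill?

Remaining deductible: €1900 − €830 = €1070.
After the €1070 deductible portion, €4110 − €1070 = €3040 is subject to coinsurance.
Coinsurance: €3040 × 40% = €1216.
So the patient owes €1070 + €1216 = €2286 before any cap.
Cumulative spending €830 + €2286 = €3116 stays under the €8300 maximum.

€2286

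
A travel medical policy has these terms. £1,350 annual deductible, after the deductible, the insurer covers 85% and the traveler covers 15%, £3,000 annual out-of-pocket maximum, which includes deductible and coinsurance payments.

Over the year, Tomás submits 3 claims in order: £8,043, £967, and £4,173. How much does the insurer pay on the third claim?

#1 (£8,043): deductible takes £1,350, £6,693 remains; coinsurance £6,693 × 15% = £1,003.95. Cost to traveler: £2,353.95. OOP to date £2,353.95. Plan pays £8,043 − £2,353.95 = £5,689.05.
#2 (£967): deductible already satisfied, so traveler's share is 15% × £967 = £145.05. Traveler pays £145.05; OOP now £2,499. Insurer: £967 − £145.05 = £821.95.
#3 (£4,173): deductible already satisfied, so traveler's share is 15% × £4,173 = £625.95. Adding that to £2,499 gives £3,124.95, past the £3,000 cap; traveler pays only £3,000 − £2,499 = £501. Insurer: £4,173 − £501 = £3,672.

£3,672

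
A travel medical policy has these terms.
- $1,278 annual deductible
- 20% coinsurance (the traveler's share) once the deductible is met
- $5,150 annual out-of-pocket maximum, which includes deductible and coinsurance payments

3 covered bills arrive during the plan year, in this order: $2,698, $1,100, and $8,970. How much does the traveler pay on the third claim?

$1,794

#1 ($2,698): deductible takes $1,278, $1,420 remains; 20% of $1,420 = $284. Cost to traveler: $1,562. OOP to date $1,562.
#2 ($1,100): deductible met; 20% of $1,100 = $220. Traveler pays $220; OOP now $1,782.
#3 ($8,970): deductible already satisfied, so traveler's share is 20% × $8,970 = $1,794. Cost to traveler: $1,794. OOP to date $3,576.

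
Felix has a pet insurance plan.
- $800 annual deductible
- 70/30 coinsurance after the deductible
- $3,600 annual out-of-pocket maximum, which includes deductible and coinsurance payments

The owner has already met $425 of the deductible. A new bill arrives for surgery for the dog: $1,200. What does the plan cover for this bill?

$425 of the $800 deductible is already met, leaving $375.
That leaves $1,200 − $375 = $825 for coinsurance.
Coinsurance: $825 × 30% = $247.50.
So the owner owes $375 + $247.50 = $622.50 before any cap.
Cumulative spending $425 + $622.50 = $1,047.50 stays under the $3,600 maximum.
Insurer pays the balance: $1,200 − $622.50 = $577.50.

$577.50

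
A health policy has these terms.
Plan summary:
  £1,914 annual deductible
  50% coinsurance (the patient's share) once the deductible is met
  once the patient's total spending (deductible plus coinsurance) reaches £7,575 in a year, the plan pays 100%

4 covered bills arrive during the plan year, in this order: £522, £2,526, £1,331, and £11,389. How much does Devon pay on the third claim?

Claim 1 — £522: entire amount goes to the deductible. Patient owes £522 (running OOP £522).
Claim 2 — £2,526: £1,392 finishes the deductible; £1,134 goes to coinsurance; patient's 50% is £567. Patient pays £1,959; OOP now £2,481.
Claim 3 — £1,331: deductible already satisfied, so patient's share is 50% × £1,331 = £665.50. Patient pays £665.50; OOP now £3,146.50.

£665.50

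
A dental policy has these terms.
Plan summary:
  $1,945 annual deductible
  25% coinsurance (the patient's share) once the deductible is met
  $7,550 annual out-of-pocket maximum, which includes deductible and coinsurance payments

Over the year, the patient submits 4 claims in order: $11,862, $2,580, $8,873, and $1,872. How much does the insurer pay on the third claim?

$6,654.75

#1 ($11,862): $1,945 to deductible, leaving $9,917; patient's 25% is $2,479.25. Patient owes $4,424.25 (running OOP $4,424.25). Plan pays $11,862 − $4,424.25 = $7,437.75.
#2 ($2,580): deductible already satisfied, so patient's share is 25% × $2,580 = $645. Cost to patient: $645. OOP to date $5,069.25. Plan pays $2,580 − $645 = $1,935.
#3 ($8,873): 25% coinsurance on $8,873 = $2,218.25. Patient pays $2,218.25; OOP now $7,287.50. Insurer: $8,873 − $2,218.25 = $6,654.75.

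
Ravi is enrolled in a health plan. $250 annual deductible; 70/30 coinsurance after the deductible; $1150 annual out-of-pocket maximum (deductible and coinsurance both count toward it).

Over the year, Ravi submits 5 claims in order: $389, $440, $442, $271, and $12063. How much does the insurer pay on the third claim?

$309.40

Claim 1 — $389: $250 to deductible, leaving $139; coinsurance $139 × 30% = $41.70. Patient owes $291.70 (running OOP $291.70). Insurer: $389 − $291.70 = $97.30.
Claim 2 — $440: 30% coinsurance on $440 = $132. Cost to patient: $132. OOP to date $423.70. Insurer: $440 − $132 = $308.
Claim 3 — $442: deductible met; 30% of $442 = $132.60. Patient owes $132.60 (running OOP $556.30). Insurer: $442 − $132.60 = $309.40.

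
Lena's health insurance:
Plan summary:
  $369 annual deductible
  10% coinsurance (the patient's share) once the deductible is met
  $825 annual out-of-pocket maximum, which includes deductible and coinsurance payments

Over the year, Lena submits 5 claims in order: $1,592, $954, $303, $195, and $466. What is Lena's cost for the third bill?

Claim 1 — $1,592: $369 finishes the deductible; $1,223 goes to coinsurance; coinsurance $1,223 × 10% = $122.30. Patient owes $491.30 (running OOP $491.30).
Claim 2 — $954: deductible met; 10% of $954 = $95.40. Cost to patient: $95.40. OOP to date $586.70.
Claim 3 — $303: deductible met; 10% of $303 = $30.30. Patient owes $30.30 (running OOP $617).

$30.30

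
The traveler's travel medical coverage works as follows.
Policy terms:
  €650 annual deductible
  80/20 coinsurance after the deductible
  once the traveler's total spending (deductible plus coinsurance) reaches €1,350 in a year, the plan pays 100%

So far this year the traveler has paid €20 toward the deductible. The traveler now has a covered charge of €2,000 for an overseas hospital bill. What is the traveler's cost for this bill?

€904

€20 of the €650 deductible is already met, leaving €630.
After the €630 deductible portion, €2,000 − €630 = €1,370 is subject to coinsurance.
Traveler's 20% share of €1,370 is €274.
So the traveler owes €630 + €274 = €904 before any cap.
Cumulative spending €20 + €904 = €924 stays under the €1,350 maximum.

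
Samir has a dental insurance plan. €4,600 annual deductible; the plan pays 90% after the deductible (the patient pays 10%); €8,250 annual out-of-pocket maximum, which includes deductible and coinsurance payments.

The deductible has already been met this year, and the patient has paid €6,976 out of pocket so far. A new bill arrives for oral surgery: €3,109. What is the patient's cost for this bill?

€310.90

With the deductible met, the entire €3,109 is subject to coinsurance.
Coinsurance: €3,109 × 10% = €310.90.
Cumulative spending €6,976 + €310.90 = €7,286.90 stays under the €8,250 maximum.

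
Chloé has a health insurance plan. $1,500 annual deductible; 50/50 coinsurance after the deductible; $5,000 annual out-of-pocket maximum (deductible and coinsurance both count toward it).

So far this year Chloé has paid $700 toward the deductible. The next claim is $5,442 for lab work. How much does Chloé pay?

$3,121

Deductible still to meet: $1,500 − $700 = $800.
After the $800 deductible portion, $5,442 − $800 = $4,642 is subject to coinsurance.
Coinsurance: $4,642 × 50% = $2,321.
That puts the patient's cost at $800 + $2,321 = $3,121 before any cap.
Cumulative spending $700 + $3,121 = $3,821 stays under the $5,000 maximum.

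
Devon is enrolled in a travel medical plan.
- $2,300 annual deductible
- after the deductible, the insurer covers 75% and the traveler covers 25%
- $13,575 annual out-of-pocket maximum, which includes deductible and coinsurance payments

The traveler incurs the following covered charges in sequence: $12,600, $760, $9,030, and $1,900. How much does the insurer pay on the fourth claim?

Claim 1 — $12,600: $2,300 finishes the deductible; $10,300 goes to coinsurance; coinsurance $10,300 × 25% = $2,575. Traveler owes $4,875 (running OOP $4,875). Insurer: $12,600 − $4,875 = $7,725.
Claim 2 — $760: deductible met; 25% of $760 = $190. Cost to traveler: $190. OOP to date $5,065. Plan pays $760 − $190 = $570.
Claim 3 — $9,030: deductible met; 25% of $9,030 = $2,257.50. Cost to traveler: $2,257.50. OOP to date $7,322.50. Insurer: $9,030 − $2,257.50 = $6,772.50.
Claim 4 — $1,900: 25% coinsurance on $1,900 = $475. Cost to traveler: $475. OOP to date $7,797.50. Plan pays $1,900 − $475 = $1,425.

$1,425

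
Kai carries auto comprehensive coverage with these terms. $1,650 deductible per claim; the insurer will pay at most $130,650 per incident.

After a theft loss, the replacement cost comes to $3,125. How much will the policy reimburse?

$1,475

Less the $1,650 deductible: $3,125 − $1,650 = $1,475.
$1,475 is within the $130,650 limit, so the insurer pays $1,475.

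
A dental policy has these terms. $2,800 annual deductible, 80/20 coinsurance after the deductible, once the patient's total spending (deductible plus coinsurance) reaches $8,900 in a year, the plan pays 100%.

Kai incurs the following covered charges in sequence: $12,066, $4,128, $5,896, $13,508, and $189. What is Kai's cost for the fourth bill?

$2,242

Claim 1 ($12,066): $2,800 finishes the deductible; $9,266 goes to coinsurance; coinsurance $9,266 × 20% = $1,853.20. Patient owes $4,653.20 (running OOP $4,653.20).
Claim 2 ($4,128): deductible met; 20% of $4,128 = $825.60. Patient owes $825.60 (running OOP $5,478.80).
Claim 3 ($5,896): deductible already satisfied, so patient's share is 20% × $5,896 = $1,179.20. Patient pays $1,179.20; OOP now $6,658.
Claim 4 ($13,508): 20% coinsurance on $13,508 = $2,701.60. That would push OOP to $9,359.60, over the $8,900 cap, so patient pays $8,900 − $6,658 = $2,242.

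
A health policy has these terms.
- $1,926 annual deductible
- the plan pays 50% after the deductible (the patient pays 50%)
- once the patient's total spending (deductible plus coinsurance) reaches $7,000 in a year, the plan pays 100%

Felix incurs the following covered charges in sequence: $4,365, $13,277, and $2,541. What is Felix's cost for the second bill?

$3,854.50

#1 ($4,365): deductible takes $1,926, $2,439 remains; coinsurance $2,439 × 50% = $1,219.50. Cost to patient: $3,145.50. OOP to date $3,145.50.
#2 ($13,277): deductible met; 50% of $13,277 = $6,638.50. Adding that to $3,145.50 gives $9,784, past the $7,000 cap; patient pays only $7,000 − $3,145.50 = $3,854.50.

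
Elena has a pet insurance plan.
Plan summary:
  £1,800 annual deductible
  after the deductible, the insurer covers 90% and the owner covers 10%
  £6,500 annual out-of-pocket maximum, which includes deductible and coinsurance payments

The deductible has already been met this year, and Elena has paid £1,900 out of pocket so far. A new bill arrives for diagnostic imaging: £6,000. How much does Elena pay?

£600

The deductible is already satisfied, so the full bill goes to coinsurance.
Owner's 10% share of £6,000 is £600.
Year-to-date out-of-pocket becomes £1,900 + £600 = £2,500, still under the £6,500 maximum, so no cap applies.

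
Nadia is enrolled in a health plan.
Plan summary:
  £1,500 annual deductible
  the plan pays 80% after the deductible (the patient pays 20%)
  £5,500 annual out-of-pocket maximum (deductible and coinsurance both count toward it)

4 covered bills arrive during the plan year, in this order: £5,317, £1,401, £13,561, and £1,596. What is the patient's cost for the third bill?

£2,712.20

Bill 1, £5,317: deductible takes £1,500, £3,817 remains; coinsurance £3,817 × 20% = £763.40. Patient owes £2,263.40 (running OOP £2,263.40).
Bill 2, £1,401: 20% coinsurance on £1,401 = £280.20. Patient pays £280.20; OOP now £2,543.60.
Bill 3, £13,561: deductible met; 20% of £13,561 = £2,712.20. Patient owes £2,712.20 (running OOP £5,255.80).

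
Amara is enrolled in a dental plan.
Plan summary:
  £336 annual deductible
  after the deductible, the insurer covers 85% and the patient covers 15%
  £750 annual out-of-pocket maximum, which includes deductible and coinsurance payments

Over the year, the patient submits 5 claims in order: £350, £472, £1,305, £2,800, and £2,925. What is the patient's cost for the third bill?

£195.75

Claim 1 — £350: deductible takes £336, £14 remains; coinsurance £14 × 15% = £2.10. Patient pays £338.10; OOP now £338.10.
Claim 2 — £472: 15% coinsurance on £472 = £70.80. Cost to patient: £70.80. OOP to date £408.90.
Claim 3 — £1,305: 15% coinsurance on £1,305 = £195.75. Cost to patient: £195.75. OOP to date £604.65.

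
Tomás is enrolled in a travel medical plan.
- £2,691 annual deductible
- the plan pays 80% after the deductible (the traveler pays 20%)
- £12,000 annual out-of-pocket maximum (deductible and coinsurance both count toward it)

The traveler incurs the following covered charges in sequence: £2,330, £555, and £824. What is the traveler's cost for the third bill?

Claim 1 (£2,330): entire amount goes to the deductible. Traveler owes £2,330 (running OOP £2,330).
Claim 2 (£555): £361 to deductible, leaving £194; traveler's 20% is £38.80. Traveler pays £399.80; OOP now £2,729.80.
Claim 3 (£824): deductible already satisfied, so traveler's share is 20% × £824 = £164.80. Traveler owes £164.80 (running OOP £2,894.60).

£164.80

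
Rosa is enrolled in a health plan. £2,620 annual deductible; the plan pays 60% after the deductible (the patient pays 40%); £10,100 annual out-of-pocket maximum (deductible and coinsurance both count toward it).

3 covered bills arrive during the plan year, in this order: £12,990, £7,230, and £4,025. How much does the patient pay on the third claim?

£440

Bill 1, £12,990: £2,620 to deductible, leaving £10,370; coinsurance £10,370 × 40% = £4,148. Patient pays £6,768; OOP now £6,768.
Bill 2, £7,230: deductible already satisfied, so patient's share is 40% × £7,230 = £2,892. Patient owes £2,892 (running OOP £9,660).
Bill 3, £4,025: 40% coinsurance on £4,025 = £1,610. That would push OOP to £11,270, over the £10,100 cap, so patient pays £10,100 − £9,660 = £440.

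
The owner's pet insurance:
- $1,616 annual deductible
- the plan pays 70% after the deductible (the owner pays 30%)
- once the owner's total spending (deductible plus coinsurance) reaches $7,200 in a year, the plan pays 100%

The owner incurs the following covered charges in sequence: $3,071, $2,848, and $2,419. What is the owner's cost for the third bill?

$725.70

Claim 1 ($3,071): deductible takes $1,616, $1,455 remains; owner's 30% is $436.50. Cost to owner: $2,052.50. OOP to date $2,052.50.
Claim 2 ($2,848): deductible met; 30% of $2,848 = $854.40. Cost to owner: $854.40. OOP to date $2,906.90.
Claim 3 ($2,419): deductible already satisfied, so owner's share is 30% × $2,419 = $725.70. Owner owes $725.70 (running OOP $3,632.60).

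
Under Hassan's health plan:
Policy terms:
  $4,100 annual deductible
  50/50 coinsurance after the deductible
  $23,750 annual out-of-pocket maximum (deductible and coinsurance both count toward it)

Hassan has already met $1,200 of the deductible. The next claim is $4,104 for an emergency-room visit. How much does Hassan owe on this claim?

$1,200 of the $4,100 deductible is already met, leaving $2,900.
The remaining $1,204 (= $4,104 − $2,900) moves to coinsurance.
50% of $1,204 = $602 falls to the patient.
That puts the patient's cost at $2,900 + $602 = $3,502 before any cap.
Total out-of-pocket so far would be $1,200 + $3,502 = $4,702, below the $23,750 cap — no reduction.

$3,502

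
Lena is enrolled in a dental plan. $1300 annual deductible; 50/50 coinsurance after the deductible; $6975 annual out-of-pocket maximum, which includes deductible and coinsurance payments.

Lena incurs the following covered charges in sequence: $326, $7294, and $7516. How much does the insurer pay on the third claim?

$5001

#1 ($326): entire amount goes to the deductible. Patient pays $326; OOP now $326. Plan pays $326 − $326 = $0.
#2 ($7294): deductible takes $974, $6320 remains; coinsurance $6320 × 50% = $3160. Patient pays $4134; OOP now $4460. Plan pays $7294 − $4134 = $3160.
#3 ($7516): 50% coinsurance on $7516 = $3758. That would push OOP to $8218, over the $6975 cap, so patient pays $6975 − $4460 = $2515. Insurer: $7516 − $2515 = $5001.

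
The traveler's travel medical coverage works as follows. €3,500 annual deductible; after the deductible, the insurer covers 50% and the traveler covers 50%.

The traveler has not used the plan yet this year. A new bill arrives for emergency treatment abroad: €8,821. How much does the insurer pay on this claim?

Deductible not yet touched, so the first €3,500 of the bill goes to the deductible.
That leaves €8,821 − €3,500 = €5,321 for coinsurance.
Traveler's 50% share of €5,321 is €2,660.50.
That puts the traveler's cost at €3,500 + €2,660.50 = €6,160.50.
The insurer covers the remainder: €8,821 − €6,160.50 = €2,660.50.

€2,660.50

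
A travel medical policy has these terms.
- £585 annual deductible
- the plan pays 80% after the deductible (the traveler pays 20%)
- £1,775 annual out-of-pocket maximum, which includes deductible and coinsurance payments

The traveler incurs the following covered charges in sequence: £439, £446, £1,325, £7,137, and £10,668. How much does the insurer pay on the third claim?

Claim 1 (£439): fully absorbed by the deductible. Cost to traveler: £439. OOP to date £439. Insurer: £439 − £439 = £0.
Claim 2 (£446): £146 finishes the deductible; £300 goes to coinsurance; 20% of £300 = £60. Traveler owes £206 (running OOP £645). Insurer: £446 − £206 = £240.
Claim 3 (£1,325): 20% coinsurance on £1,325 = £265. Traveler pays £265; OOP now £910. Plan pays £1,325 − £265 = £1,060.

£1,060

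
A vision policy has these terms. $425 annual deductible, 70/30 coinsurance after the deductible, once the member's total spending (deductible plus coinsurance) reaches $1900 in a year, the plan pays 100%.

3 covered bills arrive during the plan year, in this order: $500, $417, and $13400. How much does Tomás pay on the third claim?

$1327.40

Bill 1, $500: $425 finishes the deductible; $75 goes to coinsurance; coinsurance $75 × 30% = $22.50. Cost to member: $447.50. OOP to date $447.50.
Bill 2, $417: deductible already satisfied, so member's share is 30% × $417 = $125.10. Cost to member: $125.10. OOP to date $572.60.
Bill 3, $13400: 30% coinsurance on $13400 = $4020. Adding that to $572.60 gives $4592.60, past the $1900 cap; member pays only $1900 − $572.60 = $1327.40.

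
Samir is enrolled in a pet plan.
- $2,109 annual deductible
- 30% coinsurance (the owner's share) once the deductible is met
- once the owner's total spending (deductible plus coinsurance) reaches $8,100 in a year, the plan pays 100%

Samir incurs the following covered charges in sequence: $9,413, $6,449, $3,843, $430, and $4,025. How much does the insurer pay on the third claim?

$2,690.10

Claim 1 ($9,413): deductible takes $2,109, $7,304 remains; 30% of $7,304 = $2,191.20. Owner owes $4,300.20 (running OOP $4,300.20). Insurer: $9,413 − $4,300.20 = $5,112.80.
Claim 2 ($6,449): deductible met; 30% of $6,449 = $1,934.70. Owner pays $1,934.70; OOP now $6,234.90. Insurer: $6,449 − $1,934.70 = $4,514.30.
Claim 3 ($3,843): deductible met; 30% of $3,843 = $1,152.90. Owner owes $1,152.90 (running OOP $7,387.80). Insurer: $3,843 − $1,152.90 = $2,690.10.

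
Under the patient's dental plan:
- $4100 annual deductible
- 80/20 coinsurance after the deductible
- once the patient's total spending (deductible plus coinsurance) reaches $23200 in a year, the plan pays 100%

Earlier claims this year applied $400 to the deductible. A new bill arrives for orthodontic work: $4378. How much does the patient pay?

$3835.60

Remaining deductible: $4100 − $400 = $3700.
After the $3700 deductible portion, $4378 − $3700 = $678 is subject to coinsurance.
Patient's 20% share of $678 is $135.60.
Patient responsibility before any cap: $3700 + $135.60 = $3835.60.
Cumulative spending $400 + $3835.60 = $4235.60 stays under the $23200 maximum.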